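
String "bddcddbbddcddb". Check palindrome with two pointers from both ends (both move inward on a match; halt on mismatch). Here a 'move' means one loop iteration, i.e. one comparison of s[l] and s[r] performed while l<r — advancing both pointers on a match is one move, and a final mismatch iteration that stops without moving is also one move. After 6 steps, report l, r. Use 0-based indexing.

l=0 r=13: 'b'=='b', l++,r--
l=1 r=12: 'd'=='d', l++,r--
l=2 r=11: 'd'=='d', l++,r--
l=3 r=10: 'c'=='c', l++,r--
l=4 r=9: 'd'=='d', l++,r--
l=5 r=8: 'd'=='d', l++,r--

l=6, r=7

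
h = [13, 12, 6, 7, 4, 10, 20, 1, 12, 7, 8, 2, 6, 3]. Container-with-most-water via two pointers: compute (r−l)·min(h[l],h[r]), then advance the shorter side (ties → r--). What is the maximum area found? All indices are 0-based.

max area = 96

l=0 r=13: min(13,3)*13=39 best=39 *, r--
l=0 r=12: min(13,6)*12=72 best=72 *, r--
l=0 r=11: min(13,2)*11=22 best=72, r--
l=0 r=10: min(13,8)*10=80 best=80 *, r--
l=0 r=9: min(13,7)*9=63 best=80, r--
l=0 r=8: min(13,12)*8=96 best=96 *, r--
l=0 r=7: min(13,1)*7=7 best=96, r--
l=0 r=6: min(13,20)*6=78 best=96, l++
l=1 r=6: min(12,20)*5=60 best=96, l++
l=2 r=6: min(6,20)*4=24 best=96, l++
l=3 r=6: min(7,20)*3=21 best=96, l++
l=4 r=6: min(4,20)*2=8 best=96, l++
l=5 r=6: min(10,20)*1=10 best=96, l++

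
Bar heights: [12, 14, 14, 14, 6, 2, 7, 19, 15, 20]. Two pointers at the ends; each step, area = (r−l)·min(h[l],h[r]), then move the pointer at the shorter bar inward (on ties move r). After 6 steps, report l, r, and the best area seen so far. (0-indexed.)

l=0 r=9: min(12,20)*9=108 best=108 *, l++
l=1 r=9: min(14,20)*8=112 best=112 *, l++
l=2 r=9: min(14,20)*7=98 best=112, l++
l=3 r=9: min(14,20)*6=84 best=112, l++
l=4 r=9: min(6,20)*5=30 best=112, l++
l=5 r=9: min(2,20)*4=8 best=112, l++

l=6, r=9, best area=112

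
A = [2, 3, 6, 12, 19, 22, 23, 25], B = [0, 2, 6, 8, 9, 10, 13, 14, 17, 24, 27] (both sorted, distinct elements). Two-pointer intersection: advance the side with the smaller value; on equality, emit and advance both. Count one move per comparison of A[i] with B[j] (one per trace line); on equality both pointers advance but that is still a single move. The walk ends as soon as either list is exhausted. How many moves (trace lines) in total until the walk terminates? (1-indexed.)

[i=1,j=1] 2>0 → j++
[i=1,j=2] 2==2 emit → i++,j++
[i=2,j=3] 3<6 → i++
[i=3,j=3] 6==6 emit → i++,j++
[i=4,j=4] 12>8 → j++
[i=4,j=5] 12>9 → j++
[i=4,j=6] 12>10 → j++
[i=4,j=7] 12<13 → i++
[i=5,j=7] 19>13 → j++
[i=5,j=8] 19>14 → j++
[i=5,j=9] 19>17 → j++
[i=5,j=10] 19<24 → i++
[i=6,j=10] 22<24 → i++
[i=7,j=10] 23<24 → i++
[i=8,j=10] 25>24 → j++
[i=8,j=11] 25<27 → i++

16 moves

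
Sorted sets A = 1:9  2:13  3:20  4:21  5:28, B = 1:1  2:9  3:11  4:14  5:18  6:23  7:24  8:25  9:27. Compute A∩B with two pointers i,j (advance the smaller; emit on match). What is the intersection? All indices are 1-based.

i=1 j=1: 9>1, j++
i=1 j=2: 9==9 emit, i++,j++
i=2 j=3: 13>11, j++
i=2 j=4: 13<14, i++
i=3 j=4: 20>14, j++
i=3 j=5: 20>18, j++
i=3 j=6: 20<23, i++
i=4 j=6: 21<23, i++
i=5 j=6: 28>23, j++
i=5 j=7: 28>24, j++
i=5 j=8: 28>25, j++
i=5 j=9: 28>27, j++

intersection = [9]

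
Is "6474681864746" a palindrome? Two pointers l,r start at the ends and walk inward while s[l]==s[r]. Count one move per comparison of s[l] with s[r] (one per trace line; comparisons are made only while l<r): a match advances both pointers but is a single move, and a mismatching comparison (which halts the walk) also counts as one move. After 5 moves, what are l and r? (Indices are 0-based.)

l=0 r=12: '6'=='6', l++,r--
l=1 r=11: '4'=='4', l++,r--
l=2 r=10: '7'=='7', l++,r--
l=3 r=9: '4'=='4', l++,r--
l=4 r=8: '6'=='6', l++,r--

l=5, r=7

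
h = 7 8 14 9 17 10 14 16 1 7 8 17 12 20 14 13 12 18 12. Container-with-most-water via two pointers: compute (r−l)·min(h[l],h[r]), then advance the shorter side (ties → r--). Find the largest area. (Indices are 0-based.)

max area = 221

l=0 r=18: min(7,12)*18=126 best=126 *, l++
l=1 r=18: min(8,12)*17=136 best=136 *, l++
l=2 r=18: min(14,12)*16=192 best=192 *, r--
l=2 r=17: min(14,18)*15=210 best=210 *, l++
l=3 r=17: min(9,18)*14=126 best=210, l++
l=4 r=17: min(17,18)*13=221 best=221 *, l++
l=5 r=17: min(10,18)*12=120 best=221, l++
l=6 r=17: min(14,18)*11=154 best=221, l++
l=7 r=17: min(16,18)*10=160 best=221, l++
l=8 r=17: min(1,18)*9=9 best=221, l++
l=9 r=17: min(7,18)*8=56 best=221, l++
l=10 r=17: min(8,18)*7=56 best=221, l++
l=11 r=17: min(17,18)*6=102 best=221, l++
l=12 r=17: min(12,18)*5=60 best=221, l++
l=13 r=17: min(20,18)*4=72 best=221, r--
l=13 r=16: min(20,12)*3=36 best=221, r--
l=13 r=15: min(20,13)*2=26 best=221, r--
l=13 r=14: min(20,14)*1=14 best=221, r--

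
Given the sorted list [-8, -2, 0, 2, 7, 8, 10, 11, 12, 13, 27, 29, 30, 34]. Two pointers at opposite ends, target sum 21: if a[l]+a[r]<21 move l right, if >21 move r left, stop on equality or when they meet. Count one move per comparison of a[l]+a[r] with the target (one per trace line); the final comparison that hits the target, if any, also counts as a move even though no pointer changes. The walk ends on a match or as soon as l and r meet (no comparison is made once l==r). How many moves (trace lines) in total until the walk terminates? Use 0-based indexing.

[0,13] -8+34=26 >21 → r--
[0,12] -8+30=22 >21 → r--
[0,11] -8+29=21 → found

3 moves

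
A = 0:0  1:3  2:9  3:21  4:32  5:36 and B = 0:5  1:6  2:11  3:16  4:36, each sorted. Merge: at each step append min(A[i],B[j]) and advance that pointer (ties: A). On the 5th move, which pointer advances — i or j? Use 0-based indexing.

i=0 j=0: A[i]=0<=B[j]=5 take 0, i++
i=1 j=0: A[i]=3<=B[j]=5 take 3, i++
i=2 j=0: A[i]=9>B[j]=5 take 5, j++
i=2 j=1: A[i]=9>B[j]=6 take 6, j++
i=2 j=2: A[i]=9<=B[j]=11 take 9, i++

i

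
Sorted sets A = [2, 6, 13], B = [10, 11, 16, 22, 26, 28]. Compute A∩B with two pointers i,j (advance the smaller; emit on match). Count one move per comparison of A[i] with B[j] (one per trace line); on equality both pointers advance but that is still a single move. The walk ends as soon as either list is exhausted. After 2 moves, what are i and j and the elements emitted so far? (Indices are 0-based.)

[i=0,j=0] 2<10 → i++
[i=1,j=0] 6<10 → i++

i=2, j=0, emitted=[]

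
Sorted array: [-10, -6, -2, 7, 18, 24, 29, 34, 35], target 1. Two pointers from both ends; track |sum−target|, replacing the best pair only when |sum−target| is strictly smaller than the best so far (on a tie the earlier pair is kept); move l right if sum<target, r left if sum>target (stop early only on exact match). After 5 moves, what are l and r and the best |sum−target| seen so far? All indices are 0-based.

l=0 r=8: -10+35=25 d=24 *, r--
l=0 r=7: -10+34=24 d=23 *, r--
l=0 r=6: -10+29=19 d=18 *, r--
l=0 r=5: -10+24=14 d=13 *, r--
l=0 r=4: -10+18=8 d=7 *, r--

l=0, r=3, best |Δ|=7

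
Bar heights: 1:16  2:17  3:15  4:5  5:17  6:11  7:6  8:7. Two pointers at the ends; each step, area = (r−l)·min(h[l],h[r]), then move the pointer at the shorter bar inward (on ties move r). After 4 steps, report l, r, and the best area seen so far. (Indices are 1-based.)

l=2, r=5, best area=64

[1,8] min(16,7)*7=49 best=49 * → r--
[1,7] min(16,6)*6=36 best=49 → r--
[1,6] min(16,11)*5=55 best=55 * → r--
[1,5] min(16,17)*4=64 best=64 * → l++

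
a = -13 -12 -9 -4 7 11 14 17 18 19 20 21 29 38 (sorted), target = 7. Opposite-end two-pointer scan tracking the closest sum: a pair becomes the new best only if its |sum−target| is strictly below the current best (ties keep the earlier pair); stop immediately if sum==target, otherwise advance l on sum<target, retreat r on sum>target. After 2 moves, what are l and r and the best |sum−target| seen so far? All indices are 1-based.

l=1, r=12, best |Δ|=9

l=1 r=14: -13+38=25 d=18 *, r--
l=1 r=13: -13+29=16 d=9 *, r--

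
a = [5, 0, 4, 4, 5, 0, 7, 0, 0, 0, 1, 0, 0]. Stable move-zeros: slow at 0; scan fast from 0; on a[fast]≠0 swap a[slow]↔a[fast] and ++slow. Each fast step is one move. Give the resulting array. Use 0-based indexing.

[5, 4, 4, 5, 7, 1, 0, 0, 0, 0, 0, 0, 0]

slow=0 fast=0: a[fast]=5≠0 swap→a[0]=5, slow++,fast++
slow=1 fast=1: a[fast]=0, fast++
slow=1 fast=2: a[fast]=4≠0 swap→a[1]=4, slow++,fast++
slow=2 fast=3: a[fast]=4≠0 swap→a[2]=4, slow++,fast++
slow=3 fast=4: a[fast]=5≠0 swap→a[3]=5, slow++,fast++
slow=4 fast=5: a[fast]=0, fast++
slow=4 fast=6: a[fast]=7≠0 swap→a[4]=7, slow++,fast++
slow=5 fast=7: a[fast]=0, fast++
slow=5 fast=8: a[fast]=0, fast++
slow=5 fast=9: a[fast]=0, fast++
slow=5 fast=10: a[fast]=1≠0 swap→a[5]=1, slow++,fast++
slow=6 fast=11: a[fast]=0, fast++
slow=6 fast=12: a[fast]=0, fast++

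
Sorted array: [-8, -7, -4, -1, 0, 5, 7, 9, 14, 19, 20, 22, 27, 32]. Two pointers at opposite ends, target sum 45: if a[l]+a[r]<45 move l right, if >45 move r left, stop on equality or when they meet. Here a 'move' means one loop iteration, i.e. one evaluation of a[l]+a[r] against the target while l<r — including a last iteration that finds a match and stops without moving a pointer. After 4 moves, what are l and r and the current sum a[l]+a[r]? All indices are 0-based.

[0,13] -8+32=24 <45 → l++
[1,13] -7+32=25 <45 → l++
[2,13] -4+32=28 <45 → l++
[3,13] -1+32=31 <45 → l++

l=4, r=13, sum=32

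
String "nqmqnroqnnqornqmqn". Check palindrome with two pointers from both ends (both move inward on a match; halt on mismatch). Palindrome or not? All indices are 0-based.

palindrome

l=0 r=17: 'n'=='n', l++,r--
l=1 r=16: 'q'=='q', l++,r--
l=2 r=15: 'm'=='m', l++,r--
l=3 r=14: 'q'=='q', l++,r--
l=4 r=13: 'n'=='n', l++,r--
l=5 r=12: 'r'=='r', l++,r--
l=6 r=11: 'o'=='o', l++,r--
l=7 r=10: 'q'=='q', l++,r--
l=8 r=9: 'n'=='n', l++,r--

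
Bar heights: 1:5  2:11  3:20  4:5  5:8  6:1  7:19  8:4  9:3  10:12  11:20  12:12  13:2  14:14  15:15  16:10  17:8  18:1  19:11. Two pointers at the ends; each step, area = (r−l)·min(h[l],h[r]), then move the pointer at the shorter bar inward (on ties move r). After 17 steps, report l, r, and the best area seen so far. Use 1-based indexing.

l=1 r=19: min(5,11)*18=90 best=90 *, l++
l=2 r=19: min(11,11)*17=187 best=187 *, r--
l=2 r=18: min(11,1)*16=16 best=187, r--
l=2 r=17: min(11,8)*15=120 best=187, r--
l=2 r=16: min(11,10)*14=140 best=187, r--
l=2 r=15: min(11,15)*13=143 best=187, l++
l=3 r=15: min(20,15)*12=180 best=187, r--
l=3 r=14: min(20,14)*11=154 best=187, r--
l=3 r=13: min(20,2)*10=20 best=187, r--
l=3 r=12: min(20,12)*9=108 best=187, r--
l=3 r=11: min(20,20)*8=160 best=187, r--
l=3 r=10: min(20,12)*7=84 best=187, r--
l=3 r=9: min(20,3)*6=18 best=187, r--
l=3 r=8: min(20,4)*5=20 best=187, r--
l=3 r=7: min(20,19)*4=76 best=187, r--
l=3 r=6: min(20,1)*3=3 best=187, r--
l=3 r=5: min(20,8)*2=16 best=187, r--

l=3, r=4, best area=187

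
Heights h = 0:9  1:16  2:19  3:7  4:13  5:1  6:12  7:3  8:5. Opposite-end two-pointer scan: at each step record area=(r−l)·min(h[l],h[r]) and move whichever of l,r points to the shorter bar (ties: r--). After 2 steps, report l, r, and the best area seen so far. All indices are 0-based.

[0,8] min(9,5)*8=40 best=40 * → r--
[0,7] min(9,3)*7=21 best=40 → r--

l=0, r=6, best area=40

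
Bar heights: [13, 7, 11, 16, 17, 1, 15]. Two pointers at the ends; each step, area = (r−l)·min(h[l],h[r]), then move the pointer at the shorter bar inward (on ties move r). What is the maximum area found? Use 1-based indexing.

l=1 r=7: min(13,15)*6=78 best=78 *, l++
l=2 r=7: min(7,15)*5=35 best=78, l++
l=3 r=7: min(11,15)*4=44 best=78, l++
l=4 r=7: min(16,15)*3=45 best=78, r--
l=4 r=6: min(16,1)*2=2 best=78, r--
l=4 r=5: min(16,17)*1=16 best=78, l++

max area = 78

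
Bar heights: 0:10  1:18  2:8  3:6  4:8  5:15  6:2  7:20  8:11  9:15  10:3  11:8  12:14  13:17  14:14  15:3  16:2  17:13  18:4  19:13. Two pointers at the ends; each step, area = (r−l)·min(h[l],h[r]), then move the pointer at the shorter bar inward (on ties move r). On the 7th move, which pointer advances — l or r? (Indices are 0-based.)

[0,19] min(10,13)*19=190 best=190 * → l++
[1,19] min(18,13)*18=234 best=234 * → r--
[1,18] min(18,4)*17=68 best=234 → r--
[1,17] min(18,13)*16=208 best=234 → r--
[1,16] min(18,2)*15=30 best=234 → r--
[1,15] min(18,3)*14=42 best=234 → r--
[1,14] min(18,14)*13=182 best=234 → r--

r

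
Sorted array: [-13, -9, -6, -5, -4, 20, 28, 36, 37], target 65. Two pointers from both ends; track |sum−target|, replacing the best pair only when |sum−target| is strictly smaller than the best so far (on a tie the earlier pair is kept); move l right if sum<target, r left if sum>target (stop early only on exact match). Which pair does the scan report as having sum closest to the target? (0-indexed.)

pair (28, 37) with sum 65 (|Δ|=0)

l=0 r=8: -13+37=24 d=41 *, l++
l=1 r=8: -9+37=28 d=37 *, l++
l=2 r=8: -6+37=31 d=34 *, l++
l=3 r=8: -5+37=32 d=33 *, l++
l=4 r=8: -4+37=33 d=32 *, l++
l=5 r=8: 20+37=57 d=8 *, l++
l=6 r=8: 28+37=65 d=0 *, stop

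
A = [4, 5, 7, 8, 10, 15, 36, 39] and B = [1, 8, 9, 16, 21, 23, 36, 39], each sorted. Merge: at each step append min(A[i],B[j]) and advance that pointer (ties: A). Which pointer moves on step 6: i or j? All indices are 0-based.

j

i=0 j=0: A[i]=4>B[j]=1 take 1, j++
i=0 j=1: A[i]=4<=B[j]=8 take 4, i++
i=1 j=1: A[i]=5<=B[j]=8 take 5, i++
i=2 j=1: A[i]=7<=B[j]=8 take 7, i++
i=3 j=1: A[i]=8<=B[j]=8 take 8, i++
i=4 j=1: A[i]=10>B[j]=8 take 8, j++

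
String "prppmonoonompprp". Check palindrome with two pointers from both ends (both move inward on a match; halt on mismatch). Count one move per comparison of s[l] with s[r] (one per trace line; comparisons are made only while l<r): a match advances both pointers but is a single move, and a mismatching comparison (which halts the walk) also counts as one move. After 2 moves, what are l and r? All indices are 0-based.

l=2, r=13

[0,15] 'p'=='p' → l++,r--
[1,14] 'r'=='r' → l++,r--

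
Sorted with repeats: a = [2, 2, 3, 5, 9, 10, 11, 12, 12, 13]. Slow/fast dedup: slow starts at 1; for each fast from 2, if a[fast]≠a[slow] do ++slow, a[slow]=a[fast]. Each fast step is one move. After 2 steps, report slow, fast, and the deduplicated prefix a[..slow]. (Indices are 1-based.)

(s=1,f=2) a[fast]=2=a[slow] dup → fast++
(s=1,f=3) a[fast]=3≠a[slow]=2 write a[2]=3 → slow++,fast++

slow=2, fast=4, prefix=[2, 3]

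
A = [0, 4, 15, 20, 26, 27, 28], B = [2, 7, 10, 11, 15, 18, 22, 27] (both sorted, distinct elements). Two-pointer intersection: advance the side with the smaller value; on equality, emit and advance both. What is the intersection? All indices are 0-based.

i=0 j=0: 0<2, i++
i=1 j=0: 4>2, j++
i=1 j=1: 4<7, i++
i=2 j=1: 15>7, j++
i=2 j=2: 15>10, j++
i=2 j=3: 15>11, j++
i=2 j=4: 15==15 emit, i++,j++
i=3 j=5: 20>18, j++
i=3 j=6: 20<22, i++
i=4 j=6: 26>22, j++
i=4 j=7: 26<27, i++
i=5 j=7: 27==27 emit, i++,j++

intersection = [15, 27]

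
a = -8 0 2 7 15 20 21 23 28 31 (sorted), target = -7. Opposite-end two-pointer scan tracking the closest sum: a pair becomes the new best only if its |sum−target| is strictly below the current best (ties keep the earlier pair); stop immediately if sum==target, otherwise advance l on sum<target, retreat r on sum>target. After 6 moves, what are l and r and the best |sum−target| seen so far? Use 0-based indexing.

[0,9] -8+31=23 d=30 * → r--
[0,8] -8+28=20 d=27 * → r--
[0,7] -8+23=15 d=22 * → r--
[0,6] -8+21=13 d=20 * → r--
[0,5] -8+20=12 d=19 * → r--
[0,4] -8+15=7 d=14 * → r--

l=0, r=3, best |Δ|=14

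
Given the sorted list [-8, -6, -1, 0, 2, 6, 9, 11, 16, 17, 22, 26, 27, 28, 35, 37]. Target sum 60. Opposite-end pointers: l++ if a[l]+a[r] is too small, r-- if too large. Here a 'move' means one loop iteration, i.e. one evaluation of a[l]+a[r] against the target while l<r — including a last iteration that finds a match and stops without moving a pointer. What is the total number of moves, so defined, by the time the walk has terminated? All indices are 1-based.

15 moves

l=1 r=16: -8+37=29 <60, l++
l=2 r=16: -6+37=31 <60, l++
l=3 r=16: -1+37=36 <60, l++
l=4 r=16: 0+37=37 <60, l++
l=5 r=16: 2+37=39 <60, l++
l=6 r=16: 6+37=43 <60, l++
l=7 r=16: 9+37=46 <60, l++
l=8 r=16: 11+37=48 <60, l++
l=9 r=16: 16+37=53 <60, l++
l=10 r=16: 17+37=54 <60, l++
l=11 r=16: 22+37=59 <60, l++
l=12 r=16: 26+37=63 >60, r--
l=12 r=15: 26+35=61 >60, r--
l=12 r=14: 26+28=54 <60, l++
l=13 r=14: 27+28=55 <60, l++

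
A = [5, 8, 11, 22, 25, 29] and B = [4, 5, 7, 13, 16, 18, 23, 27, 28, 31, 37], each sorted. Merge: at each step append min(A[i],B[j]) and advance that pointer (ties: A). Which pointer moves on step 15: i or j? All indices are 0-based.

i=0 j=0: A[i]=5>B[j]=4 take 4, j++
i=0 j=1: A[i]=5<=B[j]=5 take 5, i++
i=1 j=1: A[i]=8>B[j]=5 take 5, j++
i=1 j=2: A[i]=8>B[j]=7 take 7, j++
i=1 j=3: A[i]=8<=B[j]=13 take 8, i++
i=2 j=3: A[i]=11<=B[j]=13 take 11, i++
i=3 j=3: A[i]=22>B[j]=13 take 13, j++
i=3 j=4: A[i]=22>B[j]=16 take 16, j++
i=3 j=5: A[i]=22>B[j]=18 take 18, j++
i=3 j=6: A[i]=22<=B[j]=23 take 22, i++
i=4 j=6: A[i]=25>B[j]=23 take 23, j++
i=4 j=7: A[i]=25<=B[j]=27 take 25, i++
i=5 j=7: A[i]=29>B[j]=27 take 27, j++
i=5 j=8: A[i]=29>B[j]=28 take 28, j++
i=5 j=9: A[i]=29<=B[j]=31 take 29, i++

i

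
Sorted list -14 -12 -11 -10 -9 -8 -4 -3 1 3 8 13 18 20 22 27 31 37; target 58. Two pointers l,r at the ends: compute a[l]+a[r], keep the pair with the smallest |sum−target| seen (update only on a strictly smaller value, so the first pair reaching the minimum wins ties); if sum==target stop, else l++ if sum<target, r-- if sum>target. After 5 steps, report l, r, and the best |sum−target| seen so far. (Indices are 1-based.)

l=1 r=18: -14+37=23 d=35 *, l++
l=2 r=18: -12+37=25 d=33 *, l++
l=3 r=18: -11+37=26 d=32 *, l++
l=4 r=18: -10+37=27 d=31 *, l++
l=5 r=18: -9+37=28 d=30 *, l++

l=6, r=18, best |Δ|=30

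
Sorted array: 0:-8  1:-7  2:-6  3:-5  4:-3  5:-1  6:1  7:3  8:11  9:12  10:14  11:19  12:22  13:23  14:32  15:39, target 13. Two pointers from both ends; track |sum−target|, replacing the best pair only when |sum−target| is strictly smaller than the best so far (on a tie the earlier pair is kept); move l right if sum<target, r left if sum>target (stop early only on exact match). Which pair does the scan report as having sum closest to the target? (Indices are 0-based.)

[0,15] -8+39=31 d=18 * → r--
[0,14] -8+32=24 d=11 * → r--
[0,13] -8+23=15 d=2 * → r--
[0,12] -8+22=14 d=1 * → r--
[0,11] -8+19=11 d=2 → l++
[1,11] -7+19=12 d=1 → l++
[2,11] -6+19=13 d=0 * → stop

pair (-6, 19) with sum 13 (|Δ|=0)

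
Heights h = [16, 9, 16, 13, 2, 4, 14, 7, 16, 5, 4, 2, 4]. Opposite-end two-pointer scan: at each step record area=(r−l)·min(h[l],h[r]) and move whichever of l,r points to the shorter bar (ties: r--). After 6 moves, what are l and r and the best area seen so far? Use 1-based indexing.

l=1 r=13: min(16,4)*12=48 best=48 *, r--
l=1 r=12: min(16,2)*11=22 best=48, r--
l=1 r=11: min(16,4)*10=40 best=48, r--
l=1 r=10: min(16,5)*9=45 best=48, r--
l=1 r=9: min(16,16)*8=128 best=128 *, r--
l=1 r=8: min(16,7)*7=49 best=128, r--

l=1, r=7, best area=128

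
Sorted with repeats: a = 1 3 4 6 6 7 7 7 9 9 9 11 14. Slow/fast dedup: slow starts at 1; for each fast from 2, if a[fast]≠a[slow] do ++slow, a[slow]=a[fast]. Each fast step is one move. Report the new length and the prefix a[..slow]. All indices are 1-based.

length 8; prefix = [1, 3, 4, 6, 7, 9, 11, 14]

(s=1,f=2) a[fast]=3≠a[slow]=1 write a[2]=3 → slow++,fast++
(s=2,f=3) a[fast]=4≠a[slow]=3 write a[3]=4 → slow++,fast++
(s=3,f=4) a[fast]=6≠a[slow]=4 write a[4]=6 → slow++,fast++
(s=4,f=5) a[fast]=6=a[slow] dup → fast++
(s=4,f=6) a[fast]=7≠a[slow]=6 write a[5]=7 → slow++,fast++
(s=5,f=7) a[fast]=7=a[slow] dup → fast++
(s=5,f=8) a[fast]=7=a[slow] dup → fast++
(s=5,f=9) a[fast]=9≠a[slow]=7 write a[6]=9 → slow++,fast++
(s=6,f=10) a[fast]=9=a[slow] dup → fast++
(s=6,f=11) a[fast]=9=a[slow] dup → fast++
(s=6,f=12) a[fast]=11≠a[slow]=9 write a[7]=11 → slow++,fast++
(s=7,f=13) a[fast]=14≠a[slow]=11 write a[8]=14 → slow++,fast++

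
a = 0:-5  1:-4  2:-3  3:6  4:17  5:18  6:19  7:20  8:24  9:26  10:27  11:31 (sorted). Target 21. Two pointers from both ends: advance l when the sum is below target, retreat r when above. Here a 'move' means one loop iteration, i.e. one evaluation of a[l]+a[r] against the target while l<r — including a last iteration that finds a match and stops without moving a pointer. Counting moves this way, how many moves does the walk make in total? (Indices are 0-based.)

3 moves

[0,11] -5+31=26 >21 → r--
[0,10] -5+27=22 >21 → r--
[0,9] -5+26=21 → found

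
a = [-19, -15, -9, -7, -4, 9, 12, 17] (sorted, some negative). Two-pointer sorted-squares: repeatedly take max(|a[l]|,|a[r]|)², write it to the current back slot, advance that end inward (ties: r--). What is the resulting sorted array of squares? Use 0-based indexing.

[16, 49, 81, 81, 144, 225, 289, 361]

l=0 r=7: |-19|>|17| out[7]=361, l++
l=1 r=7: |-15|<=|17| out[6]=289, r--
l=1 r=6: |-15|>|12| out[5]=225, l++
l=2 r=6: |-9|<=|12| out[4]=144, r--
l=2 r=5: |-9|<=|9| out[3]=81, r--
l=2 r=4: |-9|>|-4| out[2]=81, l++
l=3 r=4: |-7|>|-4| out[1]=49, l++
l=4 r=4: |-4|<=|-4| out[0]=16, r--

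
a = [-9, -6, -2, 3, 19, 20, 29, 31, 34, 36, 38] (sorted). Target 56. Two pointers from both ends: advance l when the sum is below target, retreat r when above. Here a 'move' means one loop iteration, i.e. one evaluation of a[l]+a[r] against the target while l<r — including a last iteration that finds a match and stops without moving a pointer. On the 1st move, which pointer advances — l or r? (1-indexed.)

l

[1,11] -9+38=29 <56 → l++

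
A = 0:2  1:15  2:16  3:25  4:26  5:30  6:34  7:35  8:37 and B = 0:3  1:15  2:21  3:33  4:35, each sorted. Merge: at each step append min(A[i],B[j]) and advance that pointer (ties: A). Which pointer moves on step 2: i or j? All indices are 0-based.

i=0 j=0: A[i]=2<=B[j]=3 take 2, i++
i=1 j=0: A[i]=15>B[j]=3 take 3, j++

j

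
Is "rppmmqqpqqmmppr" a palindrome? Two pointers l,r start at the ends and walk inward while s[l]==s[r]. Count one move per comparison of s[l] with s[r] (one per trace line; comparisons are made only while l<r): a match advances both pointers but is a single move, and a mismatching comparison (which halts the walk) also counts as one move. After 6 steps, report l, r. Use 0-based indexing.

l=6, r=8

[0,14] 'r'=='r' → l++,r--
[1,13] 'p'=='p' → l++,r--
[2,12] 'p'=='p' → l++,r--
[3,11] 'm'=='m' → l++,r--
[4,10] 'm'=='m' → l++,r--
[5,9] 'q'=='q' → l++,r--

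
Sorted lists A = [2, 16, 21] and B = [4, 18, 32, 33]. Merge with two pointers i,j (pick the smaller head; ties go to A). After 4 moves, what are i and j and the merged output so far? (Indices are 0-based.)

i=2, j=2, merged so far=[2, 4, 16, 18]

[i=0,j=0] A[i]=2<=B[j]=4 take 2 → i++
[i=1,j=0] A[i]=16>B[j]=4 take 4 → j++
[i=1,j=1] A[i]=16<=B[j]=18 take 16 → i++
[i=2,j=1] A[i]=21>B[j]=18 take 18 → j++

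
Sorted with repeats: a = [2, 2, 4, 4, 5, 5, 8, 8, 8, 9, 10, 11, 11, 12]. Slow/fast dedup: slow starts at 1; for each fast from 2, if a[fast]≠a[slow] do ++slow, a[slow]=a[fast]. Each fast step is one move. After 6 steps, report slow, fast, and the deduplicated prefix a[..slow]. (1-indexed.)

slow=4, fast=8, prefix=[2, 4, 5, 8]

(s=1,f=2) a[fast]=2=a[slow] dup → fast++
(s=1,f=3) a[fast]=4≠a[slow]=2 write a[2]=4 → slow++,fast++
(s=2,f=4) a[fast]=4=a[slow] dup → fast++
(s=2,f=5) a[fast]=5≠a[slow]=4 write a[3]=5 → slow++,fast++
(s=3,f=6) a[fast]=5=a[slow] dup → fast++
(s=3,f=7) a[fast]=8≠a[slow]=5 write a[4]=8 → slow++,fast++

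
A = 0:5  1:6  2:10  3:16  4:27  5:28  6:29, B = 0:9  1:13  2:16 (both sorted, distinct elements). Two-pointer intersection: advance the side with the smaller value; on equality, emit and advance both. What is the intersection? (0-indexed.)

i=0 j=0: 5<9, i++
i=1 j=0: 6<9, i++
i=2 j=0: 10>9, j++
i=2 j=1: 10<13, i++
i=3 j=1: 16>13, j++
i=3 j=2: 16==16 emit, i++,j++

intersection = [16]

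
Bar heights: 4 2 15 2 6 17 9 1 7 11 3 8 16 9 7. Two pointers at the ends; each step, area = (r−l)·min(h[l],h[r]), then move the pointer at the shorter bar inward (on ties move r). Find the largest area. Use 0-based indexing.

[0,14] min(4,7)*14=56 best=56 * → l++
[1,14] min(2,7)*13=26 best=56 → l++
[2,14] min(15,7)*12=84 best=84 * → r--
[2,13] min(15,9)*11=99 best=99 * → r--
[2,12] min(15,16)*10=150 best=150 * → l++
[3,12] min(2,16)*9=18 best=150 → l++
[4,12] min(6,16)*8=48 best=150 → l++
[5,12] min(17,16)*7=112 best=150 → r--
[5,11] min(17,8)*6=48 best=150 → r--
[5,10] min(17,3)*5=15 best=150 → r--
[5,9] min(17,11)*4=44 best=150 → r--
[5,8] min(17,7)*3=21 best=150 → r--
[5,7] min(17,1)*2=2 best=150 → r--
[5,6] min(17,9)*1=9 best=150 → r--

max area = 150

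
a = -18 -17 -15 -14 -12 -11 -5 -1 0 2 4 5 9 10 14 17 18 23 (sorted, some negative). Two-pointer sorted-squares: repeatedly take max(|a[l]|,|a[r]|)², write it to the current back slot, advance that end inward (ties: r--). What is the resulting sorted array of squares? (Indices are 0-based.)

[0, 1, 4, 16, 25, 25, 81, 100, 121, 144, 196, 196, 225, 289, 289, 324, 324, 529]

[0,17] |-18|<=|23| out[17]=529 → r--
[0,16] |-18|<=|18| out[16]=324 → r--
[0,15] |-18|>|17| out[15]=324 → l++
[1,15] |-17|<=|17| out[14]=289 → r--
[1,14] |-17|>|14| out[13]=289 → l++
[2,14] |-15|>|14| out[12]=225 → l++
[3,14] |-14|<=|14| out[11]=196 → r--
[3,13] |-14|>|10| out[10]=196 → l++
[4,13] |-12|>|10| out[9]=144 → l++
[5,13] |-11|>|10| out[8]=121 → l++
[6,13] |-5|<=|10| out[7]=100 → r--
[6,12] |-5|<=|9| out[6]=81 → r--
[6,11] |-5|<=|5| out[5]=25 → r--
[6,10] |-5|>|4| out[4]=25 → l++
[7,10] |-1|<=|4| out[3]=16 → r--
[7,9] |-1|<=|2| out[2]=4 → r--
[7,8] |-1|>|0| out[1]=1 → l++
[8,8] |0|<=|0| out[0]=0 → r--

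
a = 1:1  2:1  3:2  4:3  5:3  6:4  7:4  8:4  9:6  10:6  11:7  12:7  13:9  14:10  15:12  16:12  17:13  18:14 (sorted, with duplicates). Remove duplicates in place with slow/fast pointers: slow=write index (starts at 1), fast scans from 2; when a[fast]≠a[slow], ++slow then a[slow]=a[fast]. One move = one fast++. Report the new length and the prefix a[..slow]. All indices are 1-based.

(s=1,f=2) a[fast]=1=a[slow] dup → fast++
(s=1,f=3) a[fast]=2≠a[slow]=1 write a[2]=2 → slow++,fast++
(s=2,f=4) a[fast]=3≠a[slow]=2 write a[3]=3 → slow++,fast++
(s=3,f=5) a[fast]=3=a[slow] dup → fast++
(s=3,f=6) a[fast]=4≠a[slow]=3 write a[4]=4 → slow++,fast++
(s=4,f=7) a[fast]=4=a[slow] dup → fast++
(s=4,f=8) a[fast]=4=a[slow] dup → fast++
(s=4,f=9) a[fast]=6≠a[slow]=4 write a[5]=6 → slow++,fast++
(s=5,f=10) a[fast]=6=a[slow] dup → fast++
(s=5,f=11) a[fast]=7≠a[slow]=6 write a[6]=7 → slow++,fast++
(s=6,f=12) a[fast]=7=a[slow] dup → fast++
(s=6,f=13) a[fast]=9≠a[slow]=7 write a[7]=9 → slow++,fast++
(s=7,f=14) a[fast]=10≠a[slow]=9 write a[8]=10 → slow++,fast++
(s=8,f=15) a[fast]=12≠a[slow]=10 write a[9]=12 → slow++,fast++
(s=9,f=16) a[fast]=12=a[slow] dup → fast++
(s=9,f=17) a[fast]=13≠a[slow]=12 write a[10]=13 → slow++,fast++
(s=10,f=18) a[fast]=14≠a[slow]=13 write a[11]=14 → slow++,fast++

length 11; prefix = [1, 2, 3, 4, 6, 7, 9, 10, 12, 13, 14]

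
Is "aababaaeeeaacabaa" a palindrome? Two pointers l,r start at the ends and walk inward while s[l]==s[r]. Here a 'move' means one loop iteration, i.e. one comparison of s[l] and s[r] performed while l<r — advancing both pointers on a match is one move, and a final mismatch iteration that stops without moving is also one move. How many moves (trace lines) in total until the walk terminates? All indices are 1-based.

l=1 r=17: 'a'=='a', l++,r--
l=2 r=16: 'a'=='a', l++,r--
l=3 r=15: 'b'=='b', l++,r--
l=4 r=14: 'a'=='a', l++,r--
l=5 r=13: 'b'!='c', stop

5 moves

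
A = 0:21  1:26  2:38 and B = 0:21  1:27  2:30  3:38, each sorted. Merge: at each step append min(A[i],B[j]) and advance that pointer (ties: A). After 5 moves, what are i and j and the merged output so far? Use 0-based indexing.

i=2, j=3, merged so far=[21, 21, 26, 27, 30]

i=0 j=0: A[i]=21<=B[j]=21 take 21, i++
i=1 j=0: A[i]=26>B[j]=21 take 21, j++
i=1 j=1: A[i]=26<=B[j]=27 take 26, i++
i=2 j=1: A[i]=38>B[j]=27 take 27, j++
i=2 j=2: A[i]=38>B[j]=30 take 30, j++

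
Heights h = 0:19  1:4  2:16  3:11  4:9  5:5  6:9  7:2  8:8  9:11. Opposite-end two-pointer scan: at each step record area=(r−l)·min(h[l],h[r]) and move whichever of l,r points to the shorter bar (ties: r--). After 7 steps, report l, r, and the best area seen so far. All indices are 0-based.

l=0, r=2, best area=99

l=0 r=9: min(19,11)*9=99 best=99 *, r--
l=0 r=8: min(19,8)*8=64 best=99, r--
l=0 r=7: min(19,2)*7=14 best=99, r--
l=0 r=6: min(19,9)*6=54 best=99, r--
l=0 r=5: min(19,5)*5=25 best=99, r--
l=0 r=4: min(19,9)*4=36 best=99, r--
l=0 r=3: min(19,11)*3=33 best=99, r--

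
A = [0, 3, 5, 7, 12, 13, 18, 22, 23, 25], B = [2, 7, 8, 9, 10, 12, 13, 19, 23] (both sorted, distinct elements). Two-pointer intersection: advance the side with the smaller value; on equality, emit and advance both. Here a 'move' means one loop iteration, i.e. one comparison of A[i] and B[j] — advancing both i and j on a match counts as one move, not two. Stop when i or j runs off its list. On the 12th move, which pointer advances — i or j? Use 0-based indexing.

j

[i=0,j=0] 0<2 → i++
[i=1,j=0] 3>2 → j++
[i=1,j=1] 3<7 → i++
[i=2,j=1] 5<7 → i++
[i=3,j=1] 7==7 emit → i++,j++
[i=4,j=2] 12>8 → j++
[i=4,j=3] 12>9 → j++
[i=4,j=4] 12>10 → j++
[i=4,j=5] 12==12 emit → i++,j++
[i=5,j=6] 13==13 emit → i++,j++
[i=6,j=7] 18<19 → i++
[i=7,j=7] 22>19 → j++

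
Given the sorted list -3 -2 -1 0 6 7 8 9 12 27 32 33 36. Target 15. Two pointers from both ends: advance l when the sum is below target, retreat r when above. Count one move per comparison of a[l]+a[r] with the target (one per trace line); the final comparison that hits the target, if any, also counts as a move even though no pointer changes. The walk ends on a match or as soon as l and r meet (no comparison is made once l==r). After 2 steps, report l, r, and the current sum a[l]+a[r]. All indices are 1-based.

l=1 r=13: -3+36=33 >15, r--
l=1 r=12: -3+33=30 >15, r--

l=1, r=11, sum=29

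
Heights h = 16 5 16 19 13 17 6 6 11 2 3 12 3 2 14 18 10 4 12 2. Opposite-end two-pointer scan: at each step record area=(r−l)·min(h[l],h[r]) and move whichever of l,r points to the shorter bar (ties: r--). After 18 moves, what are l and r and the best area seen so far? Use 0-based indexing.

l=0 r=19: min(16,2)*19=38 best=38 *, r--
l=0 r=18: min(16,12)*18=216 best=216 *, r--
l=0 r=17: min(16,4)*17=68 best=216, r--
l=0 r=16: min(16,10)*16=160 best=216, r--
l=0 r=15: min(16,18)*15=240 best=240 *, l++
l=1 r=15: min(5,18)*14=70 best=240, l++
l=2 r=15: min(16,18)*13=208 best=240, l++
l=3 r=15: min(19,18)*12=216 best=240, r--
l=3 r=14: min(19,14)*11=154 best=240, r--
l=3 r=13: min(19,2)*10=20 best=240, r--
l=3 r=12: min(19,3)*9=27 best=240, r--
l=3 r=11: min(19,12)*8=96 best=240, r--
l=3 r=10: min(19,3)*7=21 best=240, r--
l=3 r=9: min(19,2)*6=12 best=240, r--
l=3 r=8: min(19,11)*5=55 best=240, r--
l=3 r=7: min(19,6)*4=24 best=240, r--
l=3 r=6: min(19,6)*3=18 best=240, r--
l=3 r=5: min(19,17)*2=34 best=240, r--

l=3, r=4, best area=240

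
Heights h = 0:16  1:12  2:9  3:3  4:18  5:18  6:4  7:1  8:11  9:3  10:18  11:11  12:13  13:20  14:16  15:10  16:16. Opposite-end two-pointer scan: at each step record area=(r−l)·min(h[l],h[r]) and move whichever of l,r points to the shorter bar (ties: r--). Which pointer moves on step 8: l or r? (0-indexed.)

l=0 r=16: min(16,16)*16=256 best=256 *, r--
l=0 r=15: min(16,10)*15=150 best=256, r--
l=0 r=14: min(16,16)*14=224 best=256, r--
l=0 r=13: min(16,20)*13=208 best=256, l++
l=1 r=13: min(12,20)*12=144 best=256, l++
l=2 r=13: min(9,20)*11=99 best=256, l++
l=3 r=13: min(3,20)*10=30 best=256, l++
l=4 r=13: min(18,20)*9=162 best=256, l++

l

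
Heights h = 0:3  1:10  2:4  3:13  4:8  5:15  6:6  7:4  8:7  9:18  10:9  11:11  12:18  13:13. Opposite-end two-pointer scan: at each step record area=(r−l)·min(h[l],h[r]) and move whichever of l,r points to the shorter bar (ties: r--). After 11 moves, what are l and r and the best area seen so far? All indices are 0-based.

l=9, r=11, best area=130

l=0 r=13: min(3,13)*13=39 best=39 *, l++
l=1 r=13: min(10,13)*12=120 best=120 *, l++
l=2 r=13: min(4,13)*11=44 best=120, l++
l=3 r=13: min(13,13)*10=130 best=130 *, r--
l=3 r=12: min(13,18)*9=117 best=130, l++
l=4 r=12: min(8,18)*8=64 best=130, l++
l=5 r=12: min(15,18)*7=105 best=130, l++
l=6 r=12: min(6,18)*6=36 best=130, l++
l=7 r=12: min(4,18)*5=20 best=130, l++
l=8 r=12: min(7,18)*4=28 best=130, l++
l=9 r=12: min(18,18)*3=54 best=130, r--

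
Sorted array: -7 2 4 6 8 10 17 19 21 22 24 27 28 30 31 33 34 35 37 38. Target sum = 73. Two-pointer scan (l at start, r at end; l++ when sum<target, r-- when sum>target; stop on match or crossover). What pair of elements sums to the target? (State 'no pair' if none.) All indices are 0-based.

l=0 r=19: -7+38=31 <73, l++
l=1 r=19: 2+38=40 <73, l++
l=2 r=19: 4+38=42 <73, l++
l=3 r=19: 6+38=44 <73, l++
l=4 r=19: 8+38=46 <73, l++
l=5 r=19: 10+38=48 <73, l++
l=6 r=19: 17+38=55 <73, l++
l=7 r=19: 19+38=57 <73, l++
l=8 r=19: 21+38=59 <73, l++
l=9 r=19: 22+38=60 <73, l++
l=10 r=19: 24+38=62 <73, l++
l=11 r=19: 27+38=65 <73, l++
l=12 r=19: 28+38=66 <73, l++
l=13 r=19: 30+38=68 <73, l++
l=14 r=19: 31+38=69 <73, l++
l=15 r=19: 33+38=71 <73, l++
l=16 r=19: 34+38=72 <73, l++
l=17 r=19: 35+38=73, found

(35, 38)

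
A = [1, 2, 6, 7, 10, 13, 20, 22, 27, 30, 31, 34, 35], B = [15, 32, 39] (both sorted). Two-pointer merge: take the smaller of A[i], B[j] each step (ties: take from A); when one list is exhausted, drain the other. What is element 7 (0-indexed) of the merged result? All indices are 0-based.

merged[7] = 20

[i=0,j=0] A[i]=1<=B[j]=15 take 1 → i++
[i=1,j=0] A[i]=2<=B[j]=15 take 2 → i++
[i=2,j=0] A[i]=6<=B[j]=15 take 6 → i++
[i=3,j=0] A[i]=7<=B[j]=15 take 7 → i++
[i=4,j=0] A[i]=10<=B[j]=15 take 10 → i++
[i=5,j=0] A[i]=13<=B[j]=15 take 13 → i++
[i=6,j=0] A[i]=20>B[j]=15 take 15 → j++
[i=6,j=1] A[i]=20<=B[j]=32 take 20 → i++
[i=7,j=1] A[i]=22<=B[j]=32 take 22 → i++
[i=8,j=1] A[i]=27<=B[j]=32 take 27 → i++
[i=9,j=1] A[i]=30<=B[j]=32 take 30 → i++
[i=10,j=1] A[i]=31<=B[j]=32 take 31 → i++
[i=11,j=1] A[i]=34>B[j]=32 take 32 → j++
[i=11,j=2] A[i]=34<=B[j]=39 take 34 → i++
[i=12,j=2] A[i]=35<=B[j]=39 take 35 → i++
[i=13,j=2] A done, take B[j]=39 → j++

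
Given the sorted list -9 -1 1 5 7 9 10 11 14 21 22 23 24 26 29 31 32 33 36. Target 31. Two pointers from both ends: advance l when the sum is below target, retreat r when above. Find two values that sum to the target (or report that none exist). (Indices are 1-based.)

[1,19] -9+36=27 <31 → l++
[2,19] -1+36=35 >31 → r--
[2,18] -1+33=32 >31 → r--
[2,17] -1+32=31 → found

(-1, 32)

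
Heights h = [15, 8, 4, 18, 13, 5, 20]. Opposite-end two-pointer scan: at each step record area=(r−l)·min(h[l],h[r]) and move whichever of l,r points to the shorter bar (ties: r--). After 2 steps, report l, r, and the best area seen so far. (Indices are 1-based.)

l=3, r=7, best area=90

l=1 r=7: min(15,20)*6=90 best=90 *, l++
l=2 r=7: min(8,20)*5=40 best=90, l++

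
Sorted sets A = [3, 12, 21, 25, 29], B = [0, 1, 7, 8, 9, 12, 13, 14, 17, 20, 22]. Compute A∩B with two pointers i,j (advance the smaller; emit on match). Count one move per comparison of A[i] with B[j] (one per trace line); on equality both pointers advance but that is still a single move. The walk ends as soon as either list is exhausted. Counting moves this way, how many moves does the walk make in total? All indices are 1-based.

i=1 j=1: 3>0, j++
i=1 j=2: 3>1, j++
i=1 j=3: 3<7, i++
i=2 j=3: 12>7, j++
i=2 j=4: 12>8, j++
i=2 j=5: 12>9, j++
i=2 j=6: 12==12 emit, i++,j++
i=3 j=7: 21>13, j++
i=3 j=8: 21>14, j++
i=3 j=9: 21>17, j++
i=3 j=10: 21>20, j++
i=3 j=11: 21<22, i++
i=4 j=11: 25>22, j++

13 moves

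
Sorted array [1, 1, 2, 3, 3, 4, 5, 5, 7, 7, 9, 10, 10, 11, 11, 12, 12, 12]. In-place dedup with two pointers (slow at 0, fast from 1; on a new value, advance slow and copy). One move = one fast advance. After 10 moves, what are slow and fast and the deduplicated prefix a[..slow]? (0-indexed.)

(s=0,f=1) a[fast]=1=a[slow] dup → fast++
(s=0,f=2) a[fast]=2≠a[slow]=1 write a[1]=2 → slow++,fast++
(s=1,f=3) a[fast]=3≠a[slow]=2 write a[2]=3 → slow++,fast++
(s=2,f=4) a[fast]=3=a[slow] dup → fast++
(s=2,f=5) a[fast]=4≠a[slow]=3 write a[3]=4 → slow++,fast++
(s=3,f=6) a[fast]=5≠a[slow]=4 write a[4]=5 → slow++,fast++
(s=4,f=7) a[fast]=5=a[slow] dup → fast++
(s=4,f=8) a[fast]=7≠a[slow]=5 write a[5]=7 → slow++,fast++
(s=5,f=9) a[fast]=7=a[slow] dup → fast++
(s=5,f=10) a[fast]=9≠a[slow]=7 write a[6]=9 → slow++,fast++

slow=6, fast=11, prefix=[1, 2, 3, 4, 5, 7, 9]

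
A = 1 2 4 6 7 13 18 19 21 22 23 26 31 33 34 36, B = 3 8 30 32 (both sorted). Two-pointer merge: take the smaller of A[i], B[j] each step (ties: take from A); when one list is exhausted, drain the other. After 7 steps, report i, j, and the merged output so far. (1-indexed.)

i=6, j=3, merged so far=[1, 2, 3, 4, 6, 7, 8]

i=1 j=1: A[i]=1<=B[j]=3 take 1, i++
i=2 j=1: A[i]=2<=B[j]=3 take 2, i++
i=3 j=1: A[i]=4>B[j]=3 take 3, j++
i=3 j=2: A[i]=4<=B[j]=8 take 4, i++
i=4 j=2: A[i]=6<=B[j]=8 take 6, i++
i=5 j=2: A[i]=7<=B[j]=8 take 7, i++
i=6 j=2: A[i]=13>B[j]=8 take 8, j++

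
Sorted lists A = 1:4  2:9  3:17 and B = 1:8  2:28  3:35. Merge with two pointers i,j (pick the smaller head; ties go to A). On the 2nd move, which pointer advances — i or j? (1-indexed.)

[i=1,j=1] A[i]=4<=B[j]=8 take 4 → i++
[i=2,j=1] A[i]=9>B[j]=8 take 8 → j++

j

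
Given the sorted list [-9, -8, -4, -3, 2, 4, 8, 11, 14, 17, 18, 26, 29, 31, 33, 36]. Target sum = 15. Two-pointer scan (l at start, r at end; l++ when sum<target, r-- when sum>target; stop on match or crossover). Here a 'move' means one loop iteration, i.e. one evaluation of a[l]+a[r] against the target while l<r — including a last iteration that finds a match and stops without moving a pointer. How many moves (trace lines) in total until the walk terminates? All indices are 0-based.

[0,15] -9+36=27 >15 → r--
[0,14] -9+33=24 >15 → r--
[0,13] -9+31=22 >15 → r--
[0,12] -9+29=20 >15 → r--
[0,11] -9+26=17 >15 → r--
[0,10] -9+18=9 <15 → l++
[1,10] -8+18=10 <15 → l++
[2,10] -4+18=14 <15 → l++
[3,10] -3+18=15 → found

9 moves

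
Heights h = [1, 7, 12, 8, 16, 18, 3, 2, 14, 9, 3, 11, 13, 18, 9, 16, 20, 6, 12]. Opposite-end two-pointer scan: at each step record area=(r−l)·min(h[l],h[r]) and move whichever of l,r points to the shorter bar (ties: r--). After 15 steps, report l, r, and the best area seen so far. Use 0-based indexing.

l=13, r=16, best area=198

l=0 r=18: min(1,12)*18=18 best=18 *, l++
l=1 r=18: min(7,12)*17=119 best=119 *, l++
l=2 r=18: min(12,12)*16=192 best=192 *, r--
l=2 r=17: min(12,6)*15=90 best=192, r--
l=2 r=16: min(12,20)*14=168 best=192, l++
l=3 r=16: min(8,20)*13=104 best=192, l++
l=4 r=16: min(16,20)*12=192 best=192, l++
l=5 r=16: min(18,20)*11=198 best=198 *, l++
l=6 r=16: min(3,20)*10=30 best=198, l++
l=7 r=16: min(2,20)*9=18 best=198, l++
l=8 r=16: min(14,20)*8=112 best=198, l++
l=9 r=16: min(9,20)*7=63 best=198, l++
l=10 r=16: min(3,20)*6=18 best=198, l++
l=11 r=16: min(11,20)*5=55 best=198, l++
l=12 r=16: min(13,20)*4=52 best=198, l++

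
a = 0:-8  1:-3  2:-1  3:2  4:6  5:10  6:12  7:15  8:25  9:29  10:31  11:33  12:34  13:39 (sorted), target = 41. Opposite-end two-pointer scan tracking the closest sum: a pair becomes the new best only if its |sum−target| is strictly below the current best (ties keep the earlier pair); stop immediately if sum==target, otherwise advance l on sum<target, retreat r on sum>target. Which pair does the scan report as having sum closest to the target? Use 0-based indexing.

pair (2, 39) with sum 41 (|Δ|=0)

l=0 r=13: -8+39=31 d=10 *, l++
l=1 r=13: -3+39=36 d=5 *, l++
l=2 r=13: -1+39=38 d=3 *, l++
l=3 r=13: 2+39=41 d=0 *, stop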